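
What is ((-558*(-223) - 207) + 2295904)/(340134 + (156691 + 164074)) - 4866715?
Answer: -3216404656654/660899 ≈ -4.8667e+6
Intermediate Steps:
((-558*(-223) - 207) + 2295904)/(340134 + (156691 + 164074)) - 4866715 = ((124434 - 207) + 2295904)/(340134 + 320765) - 4866715 = (124227 + 2295904)/660899 - 4866715 = 2420131*(1/660899) - 4866715 = 2420131/660899 - 4866715 = -3216404656654/660899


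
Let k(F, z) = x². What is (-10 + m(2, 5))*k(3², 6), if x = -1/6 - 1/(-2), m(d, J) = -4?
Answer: -14/9 ≈ -1.5556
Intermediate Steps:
x = ⅓ (x = -1*⅙ - 1*(-½) = -⅙ + ½ = ⅓ ≈ 0.33333)
k(F, z) = ⅑ (k(F, z) = (⅓)² = ⅑)
(-10 + m(2, 5))*k(3², 6) = (-10 - 4)*(⅑) = -14*⅑ = -14/9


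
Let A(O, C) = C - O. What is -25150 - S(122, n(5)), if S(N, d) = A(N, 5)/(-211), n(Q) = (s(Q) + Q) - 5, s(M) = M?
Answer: -5306767/211 ≈ -25151.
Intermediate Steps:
n(Q) = -5 + 2*Q (n(Q) = (Q + Q) - 5 = 2*Q - 5 = -5 + 2*Q)
S(N, d) = -5/211 + N/211 (S(N, d) = (5 - N)/(-211) = (5 - N)*(-1/211) = -5/211 + N/211)
-25150 - S(122, n(5)) = -25150 - (-5/211 + (1/211)*122) = -25150 - (-5/211 + 122/211) = -25150 - 1*117/211 = -25150 - 117/211 = -5306767/211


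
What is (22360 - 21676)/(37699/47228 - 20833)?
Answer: -1700208/51782275 ≈ -0.032834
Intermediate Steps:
(22360 - 21676)/(37699/47228 - 20833) = 684/(37699*(1/47228) - 20833) = 684/(37699/47228 - 20833) = 684/(-983863225/47228) = 684*(-47228/983863225) = -1700208/51782275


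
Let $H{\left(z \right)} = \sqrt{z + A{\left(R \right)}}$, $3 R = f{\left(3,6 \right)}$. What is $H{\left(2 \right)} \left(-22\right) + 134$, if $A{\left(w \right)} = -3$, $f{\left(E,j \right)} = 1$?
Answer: $134 - 22 i \approx 134.0 - 22.0 i$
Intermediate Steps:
$R = \frac{1}{3}$ ($R = \frac{1}{3} \cdot 1 = \frac{1}{3} \approx 0.33333$)
$H{\left(z \right)} = \sqrt{-3 + z}$ ($H{\left(z \right)} = \sqrt{z - 3} = \sqrt{-3 + z}$)
$H{\left(2 \right)} \left(-22\right) + 134 = \sqrt{-3 + 2} \left(-22\right) + 134 = \sqrt{-1} \left(-22\right) + 134 = i \left(-22\right) + 134 = - 22 i + 134 = 134 - 22 i$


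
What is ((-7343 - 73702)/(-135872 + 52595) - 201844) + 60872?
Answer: -1304404911/9253 ≈ -1.4097e+5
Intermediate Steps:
((-7343 - 73702)/(-135872 + 52595) - 201844) + 60872 = (-81045/(-83277) - 201844) + 60872 = (-81045*(-1/83277) - 201844) + 60872 = (9005/9253 - 201844) + 60872 = -1867653527/9253 + 60872 = -1304404911/9253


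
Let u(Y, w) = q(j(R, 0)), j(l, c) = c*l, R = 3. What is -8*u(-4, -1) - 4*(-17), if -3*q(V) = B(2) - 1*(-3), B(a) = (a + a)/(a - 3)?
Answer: 196/3 ≈ 65.333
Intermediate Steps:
B(a) = 2*a/(-3 + a) (B(a) = (2*a)/(-3 + a) = 2*a/(-3 + a))
q(V) = ⅓ (q(V) = -(2*2/(-3 + 2) - 1*(-3))/3 = -(2*2/(-1) + 3)/3 = -(2*2*(-1) + 3)/3 = -(-4 + 3)/3 = -⅓*(-1) = ⅓)
u(Y, w) = ⅓
-8*u(-4, -1) - 4*(-17) = -8*⅓ - 4*(-17) = -8/3 + 68 = 196/3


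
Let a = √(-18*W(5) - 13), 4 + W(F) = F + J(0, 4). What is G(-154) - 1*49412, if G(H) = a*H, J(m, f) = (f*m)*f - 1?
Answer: -49412 - 154*I*√13 ≈ -49412.0 - 555.25*I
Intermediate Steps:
J(m, f) = -1 + m*f² (J(m, f) = m*f² - 1 = -1 + m*f²)
W(F) = -5 + F (W(F) = -4 + (F + (-1 + 0*4²)) = -4 + (F + (-1 + 0*16)) = -4 + (F + (-1 + 0)) = -4 + (F - 1) = -4 + (-1 + F) = -5 + F)
a = I*√13 (a = √(-18*(-5 + 5) - 13) = √(-18*0 - 13) = √(0 - 13) = √(-13) = I*√13 ≈ 3.6056*I)
G(H) = I*H*√13 (G(H) = (I*√13)*H = I*H*√13)
G(-154) - 1*49412 = I*(-154)*√13 - 1*49412 = -154*I*√13 - 49412 = -49412 - 154*I*√13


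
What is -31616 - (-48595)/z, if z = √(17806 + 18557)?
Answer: -31616 + 48595*√36363/36363 ≈ -31361.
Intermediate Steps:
z = √36363 ≈ 190.69
-31616 - (-48595)/z = -31616 - (-48595)/(√36363) = -31616 - (-48595)*√36363/36363 = -31616 + 48595*√36363/36363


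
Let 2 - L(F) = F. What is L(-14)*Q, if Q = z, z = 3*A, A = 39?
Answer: 1872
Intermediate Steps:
z = 117 (z = 3*39 = 117)
L(F) = 2 - F
Q = 117
L(-14)*Q = (2 - 1*(-14))*117 = (2 + 14)*117 = 16*117 = 1872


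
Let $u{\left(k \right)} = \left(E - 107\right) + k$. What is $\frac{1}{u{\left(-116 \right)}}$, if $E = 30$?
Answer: $- \frac{1}{193} \approx -0.0051813$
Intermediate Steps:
$u{\left(k \right)} = -77 + k$ ($u{\left(k \right)} = \left(30 - 107\right) + k = -77 + k$)
$\frac{1}{u{\left(-116 \right)}} = \frac{1}{-77 - 116} = \frac{1}{-193} = - \frac{1}{193}$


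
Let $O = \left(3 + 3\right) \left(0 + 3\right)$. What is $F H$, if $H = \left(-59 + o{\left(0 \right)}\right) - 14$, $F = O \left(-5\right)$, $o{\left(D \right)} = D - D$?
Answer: $6570$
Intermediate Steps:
$o{\left(D \right)} = 0$
$O = 18$ ($O = 6 \cdot 3 = 18$)
$F = -90$ ($F = 18 \left(-5\right) = -90$)
$H = -73$ ($H = \left(-59 + 0\right) - 14 = -59 - 14 = -73$)
$F H = \left(-90\right) \left(-73\right) = 6570$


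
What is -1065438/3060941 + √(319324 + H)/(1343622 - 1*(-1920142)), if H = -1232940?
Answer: -1065438/3060941 + I*√57101/815941 ≈ -0.34808 + 0.00029286*I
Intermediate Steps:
-1065438/3060941 + √(319324 + H)/(1343622 - 1*(-1920142)) = -1065438/3060941 + √(319324 - 1232940)/(1343622 - 1*(-1920142)) = -1065438*1/3060941 + √(-913616)/(1343622 + 1920142) = -1065438/3060941 + (4*I*√57101)/3263764 = -1065438/3060941 + (4*I*√57101)*(1/3263764) = -1065438/3060941 + I*√57101/815941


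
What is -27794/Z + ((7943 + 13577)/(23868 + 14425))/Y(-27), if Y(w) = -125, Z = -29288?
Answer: 13240917749/14019067300 ≈ 0.94449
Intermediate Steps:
-27794/Z + ((7943 + 13577)/(23868 + 14425))/Y(-27) = -27794/(-29288) + ((7943 + 13577)/(23868 + 14425))/(-125) = -27794*(-1/29288) + (21520/38293)*(-1/125) = 13897/14644 + (21520*(1/38293))*(-1/125) = 13897/14644 + (21520/38293)*(-1/125) = 13897/14644 - 4304/957325 = 13240917749/14019067300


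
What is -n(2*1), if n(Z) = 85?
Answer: -85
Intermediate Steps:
-n(2*1) = -1*85 = -85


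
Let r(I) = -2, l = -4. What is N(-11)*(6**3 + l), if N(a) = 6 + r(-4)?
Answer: 848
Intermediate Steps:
N(a) = 4 (N(a) = 6 - 2 = 4)
N(-11)*(6**3 + l) = 4*(6**3 - 4) = 4*(216 - 4) = 4*212 = 848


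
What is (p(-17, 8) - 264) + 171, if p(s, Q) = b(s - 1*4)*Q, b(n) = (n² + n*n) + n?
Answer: 6795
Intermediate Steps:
b(n) = n + 2*n² (b(n) = (n² + n²) + n = 2*n² + n = n + 2*n²)
p(s, Q) = Q*(-7 + 2*s)*(-4 + s) (p(s, Q) = ((s - 1*4)*(1 + 2*(s - 1*4)))*Q = ((s - 4)*(1 + 2*(s - 4)))*Q = ((-4 + s)*(1 + 2*(-4 + s)))*Q = ((-4 + s)*(1 + (-8 + 2*s)))*Q = ((-4 + s)*(-7 + 2*s))*Q = ((-7 + 2*s)*(-4 + s))*Q = Q*(-7 + 2*s)*(-4 + s))
(p(-17, 8) - 264) + 171 = (8*(-7 + 2*(-17))*(-4 - 17) - 264) + 171 = (8*(-7 - 34)*(-21) - 264) + 171 = (8*(-41)*(-21) - 264) + 171 = (6888 - 264) + 171 = 6624 + 171 = 6795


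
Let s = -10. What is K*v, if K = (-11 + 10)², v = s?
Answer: -10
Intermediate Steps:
v = -10
K = 1 (K = (-1)² = 1)
K*v = 1*(-10) = -10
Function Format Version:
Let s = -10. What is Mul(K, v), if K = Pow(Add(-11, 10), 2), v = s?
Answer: -10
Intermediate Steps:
v = -10
K = 1 (K = Pow(-1, 2) = 1)
Mul(K, v) = Mul(1, -10) = -10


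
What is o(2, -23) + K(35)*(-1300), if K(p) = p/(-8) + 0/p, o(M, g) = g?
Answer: 11329/2 ≈ 5664.5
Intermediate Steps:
K(p) = -p/8 (K(p) = p*(-1/8) + 0 = -p/8 + 0 = -p/8)
o(2, -23) + K(35)*(-1300) = -23 - 1/8*35*(-1300) = -23 - 35/8*(-1300) = -23 + 11375/2 = 11329/2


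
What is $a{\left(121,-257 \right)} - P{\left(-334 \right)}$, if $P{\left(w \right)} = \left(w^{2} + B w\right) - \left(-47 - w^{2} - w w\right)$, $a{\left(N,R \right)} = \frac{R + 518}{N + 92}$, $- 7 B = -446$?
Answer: $- \frac{155776302}{497} \approx -3.1343 \cdot 10^{5}$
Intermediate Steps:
$B = \frac{446}{7}$ ($B = \left(- \frac{1}{7}\right) \left(-446\right) = \frac{446}{7} \approx 63.714$)
$a{\left(N,R \right)} = \frac{518 + R}{92 + N}$
$P{\left(w \right)} = 47 + 3 w^{2} + \frac{446 w}{7}$ ($P{\left(w \right)} = \left(w^{2} + \frac{446 w}{7}\right) - \left(-47 - w^{2} - w w\right) = \left(w^{2} + \frac{446 w}{7}\right) + \left(\left(w^{2} + w^{2}\right) + \left(-289 + 336\right)\right) = \left(w^{2} + \frac{446 w}{7}\right) + \left(2 w^{2} + 47\right) = \left(w^{2} + \frac{446 w}{7}\right) + \left(47 + 2 w^{2}\right) = 47 + 3 w^{2} + \frac{446 w}{7}$)
$a{\left(121,-257 \right)} - P{\left(-334 \right)} = \frac{518 - 257}{92 + 121} - \left(47 + 3 \left(-334\right)^{2} + \frac{446}{7} \left(-334\right)\right) = \frac{1}{213} \cdot 261 - \left(47 + 3 \cdot 111556 - \frac{148964}{7}\right) = \frac{1}{213} \cdot 261 - \left(47 + 334668 - \frac{148964}{7}\right) = \frac{87}{71} - \frac{2194041}{7} = - \frac{155776302}{497}$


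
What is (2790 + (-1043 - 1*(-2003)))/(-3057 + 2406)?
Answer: -1250/217 ≈ -5.7604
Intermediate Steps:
(2790 + (-1043 - 1*(-2003)))/(-3057 + 2406) = (2790 + (-1043 + 2003))/(-651) = (2790 + 960)*(-1/651) = 3750*(-1/651) = -1250/217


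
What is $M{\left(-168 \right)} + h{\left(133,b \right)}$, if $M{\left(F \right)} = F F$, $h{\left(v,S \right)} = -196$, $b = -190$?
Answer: $28028$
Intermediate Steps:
$M{\left(F \right)} = F^{2}$
$M{\left(-168 \right)} + h{\left(133,b \right)} = \left(-168\right)^{2} - 196 = 28224 - 196 = 28028$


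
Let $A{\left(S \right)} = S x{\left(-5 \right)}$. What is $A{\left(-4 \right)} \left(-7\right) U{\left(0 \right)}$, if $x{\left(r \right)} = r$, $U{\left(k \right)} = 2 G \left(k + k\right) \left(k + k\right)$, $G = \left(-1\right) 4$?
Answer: $0$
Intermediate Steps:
$G = -4$
$U{\left(k \right)} = - 32 k^{2}$ ($U{\left(k \right)} = 2 \left(-4\right) \left(k + k\right) \left(k + k\right) = - 8 \cdot 2 k 2 k = - 8 \cdot 4 k^{2} = - 32 k^{2}$)
$A{\left(S \right)} = - 5 S$ ($A{\left(S \right)} = S \left(-5\right) = - 5 S$)
$A{\left(-4 \right)} \left(-7\right) U{\left(0 \right)} = \left(-5\right) \left(-4\right) \left(-7\right) \left(- 32 \cdot 0^{2}\right) = 20 \left(-7\right) \left(\left(-32\right) 0\right) = \left(-140\right) 0 = 0$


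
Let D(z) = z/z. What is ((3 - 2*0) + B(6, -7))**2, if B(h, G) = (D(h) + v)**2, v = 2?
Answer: 144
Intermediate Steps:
D(z) = 1
B(h, G) = 9 (B(h, G) = (1 + 2)**2 = 3**2 = 9)
((3 - 2*0) + B(6, -7))**2 = ((3 - 2*0) + 9)**2 = ((3 + 0) + 9)**2 = (3 + 9)**2 = 12**2 = 144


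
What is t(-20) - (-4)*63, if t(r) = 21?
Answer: 273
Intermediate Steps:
t(-20) - (-4)*63 = 21 - (-4)*63 = 21 - 1*(-252) = 21 + 252 = 273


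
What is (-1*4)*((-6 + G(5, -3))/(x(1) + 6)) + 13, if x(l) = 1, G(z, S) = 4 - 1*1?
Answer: 103/7 ≈ 14.714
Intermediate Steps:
G(z, S) = 3 (G(z, S) = 4 - 1 = 3)
(-1*4)*((-6 + G(5, -3))/(x(1) + 6)) + 13 = (-1*4)*((-6 + 3)/(1 + 6)) + 13 = -(-12)/7 + 13 = -4*(-3/7) + 13 = 12/7 + 13 = 103/7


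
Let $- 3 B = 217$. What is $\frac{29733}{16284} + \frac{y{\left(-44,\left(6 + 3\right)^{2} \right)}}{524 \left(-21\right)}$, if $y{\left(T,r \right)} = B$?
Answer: $\frac{2931784}{1599903} \approx 1.8325$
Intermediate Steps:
$B = - \frac{217}{3}$ ($B = \left(- \frac{1}{3}\right) 217 = - \frac{217}{3} \approx -72.333$)
$y{\left(T,r \right)} = - \frac{217}{3}$
$\frac{29733}{16284} + \frac{y{\left(-44,\left(6 + 3\right)^{2} \right)}}{524 \left(-21\right)} = \frac{29733}{16284} - \frac{217}{3 \cdot 524 \left(-21\right)} = 29733 \cdot \frac{1}{16284} - \frac{217}{3 \left(-11004\right)} = \frac{9911}{5428} - - \frac{31}{4716} = \frac{9911}{5428} + \frac{31}{4716} = \frac{2931784}{1599903}$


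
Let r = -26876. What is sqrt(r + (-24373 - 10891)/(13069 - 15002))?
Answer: 2*I*sqrt(25088428263)/1933 ≈ 163.88*I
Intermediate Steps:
sqrt(r + (-24373 - 10891)/(13069 - 15002)) = sqrt(-26876 + (-24373 - 10891)/(13069 - 15002)) = sqrt(-26876 - 35264/(-1933)) = sqrt(-26876 - 35264*(-1/1933)) = sqrt(-26876 + 35264/1933) = sqrt(-51916044/1933) = 2*I*sqrt(25088428263)/1933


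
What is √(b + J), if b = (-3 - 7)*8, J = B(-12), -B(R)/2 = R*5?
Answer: 2*√10 ≈ 6.3246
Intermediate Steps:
B(R) = -10*R (B(R) = -2*R*5 = -10*R)
J = 120 (J = -10*(-12) = 120)
b = -80 (b = -10*8 = -80)
√(b + J) = √(-80 + 120) = √40 = 2*√10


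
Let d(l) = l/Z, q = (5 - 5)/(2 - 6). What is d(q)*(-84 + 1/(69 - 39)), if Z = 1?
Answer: 0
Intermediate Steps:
q = 0 (q = 0/(-4) = 0*(-¼) = 0)
d(l) = l (d(l) = l/1 = l*1 = l)
d(q)*(-84 + 1/(69 - 39)) = 0*(-84 + 1/(69 - 39)) = 0*(-84 + 1/30) = 0*(-2519/30) = 0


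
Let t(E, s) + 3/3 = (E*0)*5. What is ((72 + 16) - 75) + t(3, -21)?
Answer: 12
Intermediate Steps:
t(E, s) = -1 (t(E, s) = -1 + (E*0)*5 = -1 + 0*5 = -1 + 0 = -1)
((72 + 16) - 75) + t(3, -21) = ((72 + 16) - 75) - 1 = (88 - 75) - 1 = 13 - 1 = 12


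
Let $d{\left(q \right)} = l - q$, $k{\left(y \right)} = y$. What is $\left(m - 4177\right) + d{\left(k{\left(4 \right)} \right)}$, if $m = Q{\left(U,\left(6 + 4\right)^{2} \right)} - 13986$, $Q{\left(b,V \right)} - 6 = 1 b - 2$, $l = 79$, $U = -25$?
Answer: $-18109$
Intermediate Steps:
$Q{\left(b,V \right)} = 4 + b$ ($Q{\left(b,V \right)} = 6 + \left(1 b - 2\right) = 6 + \left(b - 2\right) = 6 + \left(-2 + b\right) = 4 + b$)
$d{\left(q \right)} = 79 - q$
$m = -14007$ ($m = \left(4 - 25\right) - 13986 = -21 - 13986 = -14007$)
$\left(m - 4177\right) + d{\left(k{\left(4 \right)} \right)} = \left(-14007 - 4177\right) + \left(79 - 4\right) = -18184 + \left(79 - 4\right) = -18184 + 75 = -18109$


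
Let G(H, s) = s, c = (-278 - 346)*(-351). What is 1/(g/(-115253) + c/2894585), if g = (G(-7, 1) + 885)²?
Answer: -333609605005/2246994473588 ≈ -0.14847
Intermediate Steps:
c = 219024 (c = -624*(-351) = 219024)
g = 784996 (g = (1 + 885)² = 886² = 784996)
1/(g/(-115253) + c/2894585) = 1/(784996/(-115253) + 219024/2894585) = 1/(784996*(-1/115253) + 219024*(1/2894585)) = 1/(-784996/115253 + 219024/2894585) = 1/(-2246994473588/333609605005) = -333609605005/2246994473588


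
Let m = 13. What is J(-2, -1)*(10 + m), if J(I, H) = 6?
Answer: 138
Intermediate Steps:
J(-2, -1)*(10 + m) = 6*(10 + 13) = 6*23 = 138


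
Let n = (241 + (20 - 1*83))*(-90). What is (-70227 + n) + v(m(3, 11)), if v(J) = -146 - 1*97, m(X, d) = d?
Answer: -86490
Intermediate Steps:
n = -16020 (n = (241 + (20 - 83))*(-90) = (241 - 63)*(-90) = 178*(-90) = -16020)
v(J) = -243 (v(J) = -146 - 97 = -243)
(-70227 + n) + v(m(3, 11)) = (-70227 - 16020) - 243 = -86247 - 243 = -86490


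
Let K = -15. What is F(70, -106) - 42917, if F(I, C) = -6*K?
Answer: -42827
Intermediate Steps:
F(I, C) = 90 (F(I, C) = -6*(-15) = 90)
F(70, -106) - 42917 = 90 - 42917 = -42827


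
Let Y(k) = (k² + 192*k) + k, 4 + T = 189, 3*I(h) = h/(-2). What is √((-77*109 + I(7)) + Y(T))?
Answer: 7*√45210/6 ≈ 248.06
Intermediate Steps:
I(h) = -h/6 (I(h) = (h/(-2))/3 = (h*(-½))/3 = (-h/2)/3 = -h/6)
T = 185 (T = -4 + 189 = 185)
Y(k) = k² + 193*k
√((-77*109 + I(7)) + Y(T)) = √((-77*109 - ⅙*7) + 185*(193 + 185)) = √((-8393 - 7/6) + 185*378) = √(-50365/6 + 69930) = √(369215/6) = 7*√45210/6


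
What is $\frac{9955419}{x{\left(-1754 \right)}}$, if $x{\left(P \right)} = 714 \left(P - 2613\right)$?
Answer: $- \frac{3318473}{1039346} \approx -3.1928$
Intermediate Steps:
$x{\left(P \right)} = -1865682 + 714 P$ ($x{\left(P \right)} = 714 \left(-2613 + P\right) = -1865682 + 714 P$)
$\frac{9955419}{x{\left(-1754 \right)}} = \frac{9955419}{-1865682 + 714 \left(-1754\right)} = \frac{9955419}{-1865682 - 1252356} = \frac{9955419}{-3118038} = 9955419 \left(- \frac{1}{3118038}\right) = - \frac{3318473}{1039346}$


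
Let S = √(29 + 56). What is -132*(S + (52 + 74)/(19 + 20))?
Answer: -5544/13 - 132*√85 ≈ -1643.4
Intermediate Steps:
S = √85 ≈ 9.2195
-132*(S + (52 + 74)/(19 + 20)) = -132*(√85 + (52 + 74)/(19 + 20)) = -132*(√85 + 126/39) = -132*(√85 + 126*(1/39)) = -132*(√85 + 42/13) = -132*(42/13 + √85) = -5544/13 - 132*√85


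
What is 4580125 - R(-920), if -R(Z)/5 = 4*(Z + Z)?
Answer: 4543325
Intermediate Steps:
R(Z) = -40*Z (R(Z) = -20*(Z + Z) = -20*2*Z = -40*Z)
4580125 - R(-920) = 4580125 - (-40)*(-920) = 4580125 - 1*36800 = 4580125 - 36800 = 4543325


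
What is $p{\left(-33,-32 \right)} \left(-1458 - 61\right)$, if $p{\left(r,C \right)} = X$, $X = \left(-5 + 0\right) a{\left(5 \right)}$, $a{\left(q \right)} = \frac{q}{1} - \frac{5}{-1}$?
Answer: $75950$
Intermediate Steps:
$a{\left(q \right)} = 5 + q$ ($a{\left(q \right)} = q 1 - -5 = q + 5 = 5 + q$)
$X = -50$ ($X = \left(-5 + 0\right) \left(5 + 5\right) = \left(-5\right) 10 = -50$)
$p{\left(r,C \right)} = -50$
$p{\left(-33,-32 \right)} \left(-1458 - 61\right) = - 50 \left(-1458 - 61\right) = \left(-50\right) \left(-1519\right) = 75950$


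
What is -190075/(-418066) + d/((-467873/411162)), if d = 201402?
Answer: -34619475386913709/195601793618 ≈ -1.7699e+5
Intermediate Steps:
-190075/(-418066) + d/((-467873/411162)) = -190075/(-418066) + 201402/((-467873/411162)) = -190075*(-1/418066) + 201402/((-467873*1/411162)) = 190075/418066 + 201402/(-467873/411162) = 190075/418066 + 201402*(-411162/467873) = 190075/418066 - 82808849124/467873 = -34619475386913709/195601793618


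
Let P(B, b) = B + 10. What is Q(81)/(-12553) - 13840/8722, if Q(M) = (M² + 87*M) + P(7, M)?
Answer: -146285385/54743633 ≈ -2.6722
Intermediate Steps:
P(B, b) = 10 + B
Q(M) = 17 + M² + 87*M (Q(M) = (M² + 87*M) + (10 + 7) = (M² + 87*M) + 17 = 17 + M² + 87*M)
Q(81)/(-12553) - 13840/8722 = (17 + 81² + 87*81)/(-12553) - 13840/8722 = (17 + 6561 + 7047)*(-1/12553) - 13840*1/8722 = 13625*(-1/12553) - 6920/4361 = -13625/12553 - 6920/4361 = -146285385/54743633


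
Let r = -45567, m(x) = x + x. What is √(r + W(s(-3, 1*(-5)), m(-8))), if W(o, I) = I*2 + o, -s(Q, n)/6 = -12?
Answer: I*√45527 ≈ 213.37*I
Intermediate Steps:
m(x) = 2*x
s(Q, n) = 72 (s(Q, n) = -6*(-12) = 72)
W(o, I) = o + 2*I (W(o, I) = 2*I + o = o + 2*I)
√(r + W(s(-3, 1*(-5)), m(-8))) = √(-45567 + (72 + 2*(2*(-8)))) = √(-45567 + (72 + 2*(-16))) = √(-45567 + (72 - 32)) = √(-45567 + 40) = √(-45527) = I*√45527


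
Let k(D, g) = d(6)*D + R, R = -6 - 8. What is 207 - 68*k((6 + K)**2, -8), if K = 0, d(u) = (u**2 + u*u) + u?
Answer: -189785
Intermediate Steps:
d(u) = u + 2*u**2 (d(u) = (u**2 + u**2) + u = 2*u**2 + u = u + 2*u**2)
R = -14
k(D, g) = -14 + 78*D (k(D, g) = (6*(1 + 2*6))*D - 14 = (6*(1 + 12))*D - 14 = (6*13)*D - 14 = 78*D - 14 = -14 + 78*D)
207 - 68*k((6 + K)**2, -8) = 207 - 68*(-14 + 78*(6 + 0)**2) = 207 - 68*(-14 + 78*6**2) = 207 - 68*(-14 + 78*36) = 207 - 68*(-14 + 2808) = 207 - 68*2794 = 207 - 189992 = -189785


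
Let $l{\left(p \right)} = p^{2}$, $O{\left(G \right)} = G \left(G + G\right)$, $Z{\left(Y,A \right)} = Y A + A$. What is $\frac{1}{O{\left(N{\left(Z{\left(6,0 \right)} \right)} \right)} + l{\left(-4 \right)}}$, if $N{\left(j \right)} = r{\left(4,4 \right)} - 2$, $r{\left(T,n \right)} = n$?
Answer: $\frac{1}{24} \approx 0.041667$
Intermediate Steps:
$Z{\left(Y,A \right)} = A + A Y$ ($Z{\left(Y,A \right)} = A Y + A = A + A Y$)
$N{\left(j \right)} = 2$ ($N{\left(j \right)} = 4 - 2 = 2$)
$O{\left(G \right)} = 2 G^{2}$ ($O{\left(G \right)} = G 2 G = 2 G^{2}$)
$\frac{1}{O{\left(N{\left(Z{\left(6,0 \right)} \right)} \right)} + l{\left(-4 \right)}} = \frac{1}{2 \cdot 2^{2} + \left(-4\right)^{2}} = \frac{1}{2 \cdot 4 + 16} = \frac{1}{8 + 16} = \frac{1}{24}$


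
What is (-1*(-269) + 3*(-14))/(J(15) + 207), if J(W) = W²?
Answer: 227/432 ≈ 0.52546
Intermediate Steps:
(-1*(-269) + 3*(-14))/(J(15) + 207) = (-1*(-269) + 3*(-14))/(15² + 207) = (269 - 42)/(225 + 207) = 227/432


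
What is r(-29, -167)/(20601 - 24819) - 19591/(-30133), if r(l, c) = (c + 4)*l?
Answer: -59803853/127100994 ≈ -0.47052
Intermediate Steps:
r(l, c) = l*(4 + c) (r(l, c) = (4 + c)*l = l*(4 + c))
r(-29, -167)/(20601 - 24819) - 19591/(-30133) = (-29*(4 - 167))/(20601 - 24819) - 19591/(-30133) = -29*(-163)/(-4218) - 19591*(-1/30133) = 4727*(-1/4218) + 19591/30133 = -4727/4218 + 19591/30133 = -59803853/127100994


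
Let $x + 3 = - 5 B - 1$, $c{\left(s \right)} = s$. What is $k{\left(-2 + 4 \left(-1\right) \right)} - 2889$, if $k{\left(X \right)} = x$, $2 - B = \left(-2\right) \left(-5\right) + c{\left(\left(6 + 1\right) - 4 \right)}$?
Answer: $-2838$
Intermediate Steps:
$B = -11$ ($B = 2 - \left(\left(-2\right) \left(-5\right) + \left(\left(6 + 1\right) - 4\right)\right) = 2 - \left(10 + \left(7 - 4\right)\right) = 2 - \left(10 + 3\right) = 2 - 13 = -11$)
$x = 51$ ($x = -3 - -54 = -3 + \left(55 - 1\right) = -3 + 54 = 51$)
$k{\left(X \right)} = 51$
$k{\left(-2 + 4 \left(-1\right) \right)} - 2889 = 51 - 2889 = -2838$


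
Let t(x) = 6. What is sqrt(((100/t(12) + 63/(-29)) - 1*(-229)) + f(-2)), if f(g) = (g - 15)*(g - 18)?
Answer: 14*sqrt(22533)/87 ≈ 24.156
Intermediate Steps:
f(g) = (-18 + g)*(-15 + g) (f(g) = (-15 + g)*(-18 + g) = (-18 + g)*(-15 + g))
sqrt(((100/t(12) + 63/(-29)) - 1*(-229)) + f(-2)) = sqrt(((100/6 + 63/(-29)) - 1*(-229)) + (270 + (-2)**2 - 33*(-2))) = sqrt(((100*(1/6) + 63*(-1/29)) + 229) + (270 + 4 + 66)) = sqrt(((50/3 - 63/29) + 229) + 340) = sqrt((1261/87 + 229) + 340) = sqrt(21184/87 + 340) = sqrt(50764/87) = 14*sqrt(22533)/87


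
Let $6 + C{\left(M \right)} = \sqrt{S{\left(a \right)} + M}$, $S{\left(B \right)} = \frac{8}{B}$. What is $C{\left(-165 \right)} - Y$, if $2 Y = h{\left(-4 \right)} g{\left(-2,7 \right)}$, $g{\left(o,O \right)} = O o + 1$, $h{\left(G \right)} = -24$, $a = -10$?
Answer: $-162 + \frac{i \sqrt{4145}}{5} \approx -162.0 + 12.876 i$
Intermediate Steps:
$g{\left(o,O \right)} = 1 + O o$
$C{\left(M \right)} = -6 + \sqrt{- \frac{4}{5} + M}$ ($C{\left(M \right)} = -6 + \sqrt{\frac{8}{-10} + M} = -6 + \sqrt{8 \left(- \frac{1}{10}\right) + M} = -6 + \sqrt{- \frac{4}{5} + M}$)
$Y = 156$ ($Y = \frac{\left(-24\right) \left(1 + 7 \left(-2\right)\right)}{2} = \frac{\left(-24\right) \left(1 - 14\right)}{2} = \frac{\left(-24\right) \left(-13\right)}{2} = \frac{1}{2} \cdot 312 = 156$)
$C{\left(-165 \right)} - Y = \left(-6 + \frac{\sqrt{-20 + 25 \left(-165\right)}}{5}\right) - 156 = \left(-6 + \frac{\sqrt{-20 - 4125}}{5}\right) - 156 = \left(-6 + \frac{\sqrt{-4145}}{5}\right) - 156 = \left(-6 + \frac{i \sqrt{4145}}{5}\right) - 156 = -162 + \frac{i \sqrt{4145}}{5}$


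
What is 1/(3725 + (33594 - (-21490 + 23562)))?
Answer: 1/35247 ≈ 2.8371e-5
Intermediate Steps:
1/(3725 + (33594 - (-21490 + 23562))) = 1/(3725 + (33594 - 1*2072)) = 1/(3725 + (33594 - 2072)) = 1/(3725 + 31522) = 1/35247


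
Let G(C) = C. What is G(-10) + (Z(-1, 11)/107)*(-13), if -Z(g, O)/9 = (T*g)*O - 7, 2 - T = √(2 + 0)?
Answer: -4463/107 + 1287*√2/107 ≈ -24.700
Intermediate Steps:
T = 2 - √2 (T = 2 - √(2 + 0) = 2 - √2 ≈ 0.58579)
Z(g, O) = 63 - 9*O*g*(2 - √2) (Z(g, O) = -9*(((2 - √2)*g)*O - 7) = -9*((g*(2 - √2))*O - 7) = -9*(O*g*(2 - √2) - 7) = -9*(-7 + O*g*(2 - √2)) = 63 - 9*O*g*(2 - √2))
G(-10) + (Z(-1, 11)/107)*(-13) = -10 + ((63 - 9*11*(-1)*(2 - √2))/107)*(-13) = -10 + ((63 + (198 - 99*√2))*(1/107))*(-13) = -10 + ((261 - 99*√2)*(1/107))*(-13) = -10 + (261/107 - 99*√2/107)*(-13) = -10 + (-3393/107 + 1287*√2/107) = -4463/107 + 1287*√2/107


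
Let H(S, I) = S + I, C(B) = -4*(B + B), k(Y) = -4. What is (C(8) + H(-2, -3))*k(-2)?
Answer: 276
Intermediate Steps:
C(B) = -8*B
H(S, I) = I + S
(C(8) + H(-2, -3))*k(-2) = (-8*8 + (-3 - 2))*(-4) = (-64 - 5)*(-4) = -69*(-4) = 276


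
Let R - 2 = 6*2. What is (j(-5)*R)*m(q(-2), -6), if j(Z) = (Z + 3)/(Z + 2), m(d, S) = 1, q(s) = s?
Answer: 28/3 ≈ 9.3333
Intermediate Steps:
R = 14 (R = 2 + 6*2 = 2 + 12 = 14)
j(Z) = (3 + Z)/(2 + Z)
(j(-5)*R)*m(q(-2), -6) = (((3 - 5)/(2 - 5))*14)*1 = ((-2/(-3))*14)*1 = (-⅓*(-2)*14)*1 = ((⅔)*14)*1 = (28/3)*1 = 28/3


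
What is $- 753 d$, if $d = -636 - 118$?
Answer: $567762$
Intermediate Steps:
$d = -754$ ($d = -636 - 118 = -754$)
$- 753 d = \left(-753\right) \left(-754\right) = 567762$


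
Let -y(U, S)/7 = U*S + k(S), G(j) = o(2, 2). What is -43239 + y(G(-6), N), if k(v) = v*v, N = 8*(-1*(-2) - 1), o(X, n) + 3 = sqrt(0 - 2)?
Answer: -43519 - 56*I*sqrt(2) ≈ -43519.0 - 79.196*I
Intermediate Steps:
o(X, n) = -3 + I*sqrt(2) (o(X, n) = -3 + sqrt(0 - 2) = -3 + sqrt(-2) = -3 + I*sqrt(2))
G(j) = -3 + I*sqrt(2)
N = 8 (N = 8*(2 - 1) = 8*1 = 8)
k(v) = v**2
y(U, S) = -7*S**2 - 7*S*U (y(U, S) = -7*(U*S + S**2) = -7*(S*U + S**2) = -7*(S**2 + S*U) = -7*S**2 - 7*S*U)
-43239 + y(G(-6), N) = -43239 + 7*8*(-1*8 - (-3 + I*sqrt(2))) = -43239 + 7*8*(-8 + (3 - I*sqrt(2))) = -43239 + 7*8*(-5 - I*sqrt(2)) = -43239 + (-280 - 56*I*sqrt(2)) = -43519 - 56*I*sqrt(2)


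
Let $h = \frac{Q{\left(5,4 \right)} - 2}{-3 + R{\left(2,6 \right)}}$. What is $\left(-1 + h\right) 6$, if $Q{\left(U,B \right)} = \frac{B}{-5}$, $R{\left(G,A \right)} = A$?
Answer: $- \frac{58}{5} \approx -11.6$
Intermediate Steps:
$Q{\left(U,B \right)} = - \frac{B}{5}$ ($Q{\left(U,B \right)} = B \left(- \frac{1}{5}\right) = - \frac{B}{5}$)
$h = - \frac{14}{15}$ ($h = \frac{\left(- \frac{1}{5}\right) 4 - 2}{-3 + 6} = \frac{- \frac{4}{5} - 2}{3} = \left(- \frac{14}{5}\right) \frac{1}{3} = - \frac{14}{15} \approx -0.93333$)
$\left(-1 + h\right) 6 = \left(-1 - \frac{14}{15}\right) 6 = \left(- \frac{29}{15}\right) 6 = - \frac{58}{5}$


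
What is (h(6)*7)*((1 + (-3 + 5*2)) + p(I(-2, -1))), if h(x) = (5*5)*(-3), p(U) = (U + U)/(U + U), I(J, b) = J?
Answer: -4725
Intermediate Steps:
p(U) = 1 (p(U) = (2*U)/((2*U)) = (2*U)*(1/(2*U)) = 1)
h(x) = -75 (h(x) = 25*(-3) = -75)
(h(6)*7)*((1 + (-3 + 5*2)) + p(I(-2, -1))) = (-75*7)*((1 + (-3 + 5*2)) + 1) = -525*((1 + (-3 + 10)) + 1) = -525*((1 + 7) + 1) = -525*(8 + 1) = -525*9 = -4725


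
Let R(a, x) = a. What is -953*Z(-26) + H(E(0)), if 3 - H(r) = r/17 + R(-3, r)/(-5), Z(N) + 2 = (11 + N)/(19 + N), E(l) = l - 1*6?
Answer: -79367/595 ≈ -133.39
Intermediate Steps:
E(l) = -6 + l (E(l) = l - 6 = -6 + l)
Z(N) = -2 + (11 + N)/(19 + N)
H(r) = 12/5 - r/17 (H(r) = 3 - (r/17 - 3/(-5)) = 3 - (r*(1/17) - 3*(-⅕)) = 3 - (r/17 + ⅗) = 3 - (⅗ + r/17) = 3 + (-⅗ - r/17) = 12/5 - r/17)
-953*Z(-26) + H(E(0)) = -953*(-27 - 1*(-26))/(19 - 26) + (12/5 - (-6 + 0)/17) = -953*(-27 + 26)/(-7) + (12/5 - 1/17*(-6)) = -(-953)*(-1)/7 + (12/5 + 6/17) = -953*⅐ + 234/85 = -953/7 + 234/85 = -79367/595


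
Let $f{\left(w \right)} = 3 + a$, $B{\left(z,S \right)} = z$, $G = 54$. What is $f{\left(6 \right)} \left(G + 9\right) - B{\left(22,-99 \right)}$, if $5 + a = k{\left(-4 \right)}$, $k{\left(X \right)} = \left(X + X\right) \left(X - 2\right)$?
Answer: $2876$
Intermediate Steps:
$k{\left(X \right)} = 2 X \left(-2 + X\right)$
$a = 43$ ($a = -5 + 2 \left(-4\right) \left(-2 - 4\right) = -5 + 2 \left(-4\right) \left(-6\right) = -5 + 48 = 43$)
$f{\left(w \right)} = 46$ ($f{\left(w \right)} = 3 + 43 = 46$)
$f{\left(6 \right)} \left(G + 9\right) - B{\left(22,-99 \right)} = 46 \left(54 + 9\right) - 22 = 46 \cdot 63 - 22 = 2898 - 22 = 2876$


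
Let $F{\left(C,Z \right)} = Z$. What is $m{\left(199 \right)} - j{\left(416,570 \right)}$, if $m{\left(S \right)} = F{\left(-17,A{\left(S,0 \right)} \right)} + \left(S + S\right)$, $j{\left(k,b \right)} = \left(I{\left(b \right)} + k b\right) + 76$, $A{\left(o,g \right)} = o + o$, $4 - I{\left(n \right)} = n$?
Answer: $-235834$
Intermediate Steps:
$I{\left(n \right)} = 4 - n$
$A{\left(o,g \right)} = 2 o$
$j{\left(k,b \right)} = 80 - b + b k$ ($j{\left(k,b \right)} = \left(\left(4 - b\right) + k b\right) + 76 = \left(\left(4 - b\right) + b k\right) + 76 = \left(4 - b + b k\right) + 76 = 80 - b + b k$)
$m{\left(S \right)} = 4 S$ ($m{\left(S \right)} = 2 S + \left(S + S\right) = 2 S + 2 S = 4 S$)
$m{\left(199 \right)} - j{\left(416,570 \right)} = 4 \cdot 199 - \left(80 - 570 + 570 \cdot 416\right) = 796 - \left(80 - 570 + 237120\right) = 796 - 236630 = -235834$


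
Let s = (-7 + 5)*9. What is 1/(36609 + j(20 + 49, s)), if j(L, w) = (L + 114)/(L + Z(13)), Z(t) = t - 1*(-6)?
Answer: 88/3221775 ≈ 2.7314e-5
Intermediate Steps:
s = -18 (s = -2*9 = -18)
Z(t) = 6 + t (Z(t) = t + 6 = 6 + t)
j(L, w) = (114 + L)/(19 + L) (j(L, w) = (L + 114)/(L + (6 + 13)) = (114 + L)/(L + 19) = (114 + L)/(19 + L))
1/(36609 + j(20 + 49, s)) = 1/(36609 + (114 + (20 + 49))/(19 + (20 + 49))) = 1/(36609 + (114 + 69)/(19 + 69)) = 1/(36609 + 183/88) = 1/(3221775/88) = 88/3221775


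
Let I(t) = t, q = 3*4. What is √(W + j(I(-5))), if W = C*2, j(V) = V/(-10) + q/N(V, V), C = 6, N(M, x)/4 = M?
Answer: √1190/10 ≈ 3.4496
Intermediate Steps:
N(M, x) = 4*M
q = 12
j(V) = 3/V - V/10 (j(V) = V/(-10) + 12/((4*V)) = V*(-⅒) + 12*(1/(4*V)) = -V/10 + 3/V = 3/V - V/10)
W = 12 (W = 6*2 = 12)
√(W + j(I(-5))) = √(12 + (3/(-5) - ⅒*(-5))) = √(12 + (3*(-⅕) + ½)) = √(12 + (-⅗ + ½)) = √(12 - ⅒) = √(119/10) = √1190/10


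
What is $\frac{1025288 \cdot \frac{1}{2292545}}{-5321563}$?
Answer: $- \frac{1025288}{12199922647835} \approx -8.404 \cdot 10^{-8}$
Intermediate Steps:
$\frac{1025288 \cdot \frac{1}{2292545}}{-5321563} = 1025288 \cdot \frac{1}{2292545} \left(- \frac{1}{5321563}\right) = \frac{1025288}{2292545} \left(- \frac{1}{5321563}\right) = - \frac{1025288}{12199922647835}$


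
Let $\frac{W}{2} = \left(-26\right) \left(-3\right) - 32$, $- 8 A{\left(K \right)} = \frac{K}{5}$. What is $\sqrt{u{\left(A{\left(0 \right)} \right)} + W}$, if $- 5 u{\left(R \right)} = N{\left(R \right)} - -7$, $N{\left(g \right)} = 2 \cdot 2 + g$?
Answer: $\frac{\sqrt{2245}}{5} \approx 9.4763$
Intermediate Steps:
$N{\left(g \right)} = 4 + g$
$A{\left(K \right)} = - \frac{K}{40}$ ($A{\left(K \right)} = - \frac{K \frac{1}{5}}{8} = - \frac{\frac{1}{5} K}{8} = - \frac{K}{40}$)
$u{\left(R \right)} = - \frac{11}{5} - \frac{R}{5}$ ($u{\left(R \right)} = - \frac{\left(4 + R\right) - -7}{5} = - \frac{\left(4 + R\right) + 7}{5} = - \frac{11 + R}{5} = - \frac{11}{5} - \frac{R}{5}$)
$W = 92$ ($W = 2 \left(\left(-26\right) \left(-3\right) - 32\right) = 2 \left(78 - 32\right) = 2 \cdot 46 = 92$)
$\sqrt{u{\left(A{\left(0 \right)} \right)} + W} = \sqrt{\left(- \frac{11}{5} - \frac{\left(- \frac{1}{40}\right) 0}{5}\right) + 92} = \sqrt{\left(- \frac{11}{5} - 0\right) + 92} = \sqrt{\left(- \frac{11}{5} + 0\right) + 92} = \sqrt{- \frac{11}{5} + 92} = \sqrt{\frac{449}{5}} = \frac{\sqrt{2245}}{5}$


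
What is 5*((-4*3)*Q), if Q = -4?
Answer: 240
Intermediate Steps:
5*((-4*3)*Q) = 5*(-4*3*(-4)) = 5*(-12*(-4)) = 5*48 = 240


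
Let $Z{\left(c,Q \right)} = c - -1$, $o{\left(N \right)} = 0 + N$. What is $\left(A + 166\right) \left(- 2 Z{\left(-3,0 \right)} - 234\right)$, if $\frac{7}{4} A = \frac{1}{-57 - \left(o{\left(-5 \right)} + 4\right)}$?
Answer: $- \frac{1870705}{49} \approx -38178.0$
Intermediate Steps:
$o{\left(N \right)} = N$
$Z{\left(c,Q \right)} = 1 + c$ ($Z{\left(c,Q \right)} = c + 1 = 1 + c$)
$A = - \frac{1}{98}$ ($A = \frac{4}{7 \left(-57 - \left(-5 + 4\right)\right)} = \frac{4}{7 \left(-57 - -1\right)} = \frac{4}{7 \left(-57 + 1\right)} = \frac{4}{7 \left(-56\right)} = \frac{4}{7} \left(- \frac{1}{56}\right) = - \frac{1}{98} \approx -0.010204$)
$\left(A + 166\right) \left(- 2 Z{\left(-3,0 \right)} - 234\right) = \left(- \frac{1}{98} + 166\right) \left(- 2 \left(1 - 3\right) - 234\right) = \frac{16267 \left(\left(-2\right) \left(-2\right) - 234\right)}{98} = \frac{16267 \left(4 - 234\right)}{98} = \frac{16267}{98} \left(-230\right) = - \frac{1870705}{49}$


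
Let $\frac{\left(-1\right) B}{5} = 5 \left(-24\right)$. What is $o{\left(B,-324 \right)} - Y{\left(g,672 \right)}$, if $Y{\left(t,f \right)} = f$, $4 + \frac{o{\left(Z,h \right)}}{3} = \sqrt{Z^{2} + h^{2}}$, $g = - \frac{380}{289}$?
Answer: $-684 + 36 \sqrt{3229} \approx 1361.7$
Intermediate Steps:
$B = 600$ ($B = - 5 \cdot 5 \left(-24\right) = \left(-5\right) \left(-120\right) = 600$)
$g = - \frac{380}{289}$ ($g = \left(-380\right) \frac{1}{289} = - \frac{380}{289} \approx -1.3149$)
$o{\left(Z,h \right)} = -12 + 3 \sqrt{Z^{2} + h^{2}}$
$o{\left(B,-324 \right)} - Y{\left(g,672 \right)} = \left(-12 + 3 \sqrt{600^{2} + \left(-324\right)^{2}}\right) - 672 = \left(-12 + 3 \sqrt{360000 + 104976}\right) - 672 = \left(-12 + 3 \sqrt{464976}\right) - 672 = \left(-12 + 3 \cdot 12 \sqrt{3229}\right) - 672 = \left(-12 + 36 \sqrt{3229}\right) - 672 = -684 + 36 \sqrt{3229}$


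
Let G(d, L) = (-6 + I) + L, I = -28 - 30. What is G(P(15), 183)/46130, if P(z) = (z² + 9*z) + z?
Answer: 17/6590 ≈ 0.0025797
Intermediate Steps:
I = -58
P(z) = z² + 10*z
G(d, L) = -64 + L (G(d, L) = (-6 - 58) + L = -64 + L)
G(P(15), 183)/46130 = (-64 + 183)/46130 = 119*(1/46130) = 17/6590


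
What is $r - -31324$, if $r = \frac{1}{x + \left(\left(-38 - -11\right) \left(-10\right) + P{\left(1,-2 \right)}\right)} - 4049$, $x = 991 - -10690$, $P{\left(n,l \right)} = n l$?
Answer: $\frac{325908976}{11949} \approx 27275.0$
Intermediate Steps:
$P{\left(n,l \right)} = l n$
$x = 11681$ ($x = 991 + 10690 = 11681$)
$r = - \frac{48381500}{11949}$ ($r = \frac{1}{11681 - \left(2 - \left(-38 - -11\right) \left(-10\right)\right)} - 4049 = \frac{1}{11681 - \left(2 - \left(-38 + 11\right) \left(-10\right)\right)} - 4049 = \frac{1}{11681 - -268} - 4049 = \frac{1}{11681 + \left(270 - 2\right)} - 4049 = \frac{1}{11681 + 268} - 4049 = \frac{1}{11949} - 4049 = - \frac{48381500}{11949} \approx -4049.0$)
$r - -31324 = - \frac{48381500}{11949} - -31324 = - \frac{48381500}{11949} + 31324 = \frac{325908976}{11949}$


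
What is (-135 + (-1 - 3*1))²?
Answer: 19321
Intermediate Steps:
(-135 + (-1 - 3*1))² = (-135 + (-1 - 3))² = (-135 - 4)² = (-139)² = 19321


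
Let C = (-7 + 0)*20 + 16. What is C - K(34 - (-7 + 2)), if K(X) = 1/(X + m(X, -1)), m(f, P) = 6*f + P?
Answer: -33729/272 ≈ -124.00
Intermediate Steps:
m(f, P) = P + 6*f
K(X) = 1/(-1 + 7*X) (K(X) = 1/(X + (-1 + 6*X)) = 1/(-1 + 7*X))
C = -124 (C = -7*20 + 16 = -140 + 16 = -124)
C - K(34 - (-7 + 2)) = -124 - 1/(-1 + 7*(34 - (-7 + 2))) = -124 - 1/(-1 + 7*(34 - 1*(-5))) = -124 - 1/(-1 + 7*(34 + 5)) = -124 - 1/(-1 + 7*39) = -124 - 1/(-1 + 273) = -124 - 1/272 = -33729/272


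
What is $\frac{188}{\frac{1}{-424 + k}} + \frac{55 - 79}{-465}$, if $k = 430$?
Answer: $\frac{174848}{155} \approx 1128.1$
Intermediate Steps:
$\frac{188}{\frac{1}{-424 + k}} + \frac{55 - 79}{-465} = \frac{188}{\frac{1}{-424 + 430}} + \frac{55 - 79}{-465} = \frac{188}{\frac{1}{6}} + \left(55 - 79\right) \left(- \frac{1}{465}\right) = 188 \frac{1}{\frac{1}{6}} - - \frac{8}{155} = 188 \cdot 6 + \frac{8}{155} = 1128 + \frac{8}{155} = \frac{174848}{155}$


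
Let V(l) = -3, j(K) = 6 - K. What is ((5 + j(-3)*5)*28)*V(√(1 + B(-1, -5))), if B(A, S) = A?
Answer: -4200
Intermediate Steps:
((5 + j(-3)*5)*28)*V(√(1 + B(-1, -5))) = ((5 + (6 - 1*(-3))*5)*28)*(-3) = ((5 + (6 + 3)*5)*28)*(-3) = ((5 + 9*5)*28)*(-3) = ((5 + 45)*28)*(-3) = (50*28)*(-3) = 1400*(-3) = -4200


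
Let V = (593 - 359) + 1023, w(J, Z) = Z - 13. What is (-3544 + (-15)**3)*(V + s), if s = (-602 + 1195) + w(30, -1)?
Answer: -12703284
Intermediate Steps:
w(J, Z) = -13 + Z
s = 579 (s = (-602 + 1195) + (-13 - 1) = 593 - 14 = 579)
V = 1257 (V = 234 + 1023 = 1257)
(-3544 + (-15)**3)*(V + s) = (-3544 + (-15)**3)*(1257 + 579) = (-3544 - 3375)*1836 = -6919*1836 = -12703284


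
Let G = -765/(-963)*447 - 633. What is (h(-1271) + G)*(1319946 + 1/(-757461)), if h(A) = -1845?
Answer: -75702433344339285/27016109 ≈ -2.8021e+9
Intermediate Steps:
G = -29736/107 (G = -765*(-1/963)*447 - 633 = (85/107)*447 - 633 = 37995/107 - 633 = -29736/107 ≈ -277.91)
(h(-1271) + G)*(1319946 + 1/(-757461)) = (-1845 - 29736/107)*(1319946 + 1/(-757461)) = -227151*(1319946 - 1/757461)/107 = -227151/107*999807617105/757461 = -75702433344339285/27016109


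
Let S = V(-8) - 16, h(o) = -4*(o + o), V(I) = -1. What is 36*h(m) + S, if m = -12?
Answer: 3439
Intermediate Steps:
h(o) = -8*o
S = -17 (S = -1 - 16 = -17)
36*h(m) + S = 36*(-8*(-12)) - 17 = 36*96 - 17 = 3456 - 17 = 3439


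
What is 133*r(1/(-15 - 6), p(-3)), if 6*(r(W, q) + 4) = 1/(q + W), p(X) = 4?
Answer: -87381/166 ≈ -526.39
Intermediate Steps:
r(W, q) = -4 + 1/(6*(W + q)) (r(W, q) = -4 + 1/(6*(q + W)) = -4 + 1/(6*(W + q)))
133*r(1/(-15 - 6), p(-3)) = 133*((1/6 - 4/(-15 - 6) - 4*4)/(1/(-15 - 6) + 4)) = 133*((1/6 - 4/(-21) - 16)/(1/(-21) + 4)) = 133*((1/6 - 4*(-1/21) - 16)/(-1/21 + 4)) = 133*((1/6 + 4/21 - 16)/(83/21)) = 133*((21/83)*(-219/14)) = 133*(-657/166) = -87381/166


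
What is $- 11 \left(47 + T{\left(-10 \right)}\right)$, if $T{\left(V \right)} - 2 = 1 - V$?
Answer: $-660$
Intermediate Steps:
$T{\left(V \right)} = 3 - V$ ($T{\left(V \right)} = 2 - \left(-1 + V\right) = 3 - V$)
$- 11 \left(47 + T{\left(-10 \right)}\right) = - 11 \left(47 + \left(3 - -10\right)\right) = - 11 \left(47 + \left(3 + 10\right)\right) = - 11 \left(47 + 13\right) = \left(-11\right) 60 = -660$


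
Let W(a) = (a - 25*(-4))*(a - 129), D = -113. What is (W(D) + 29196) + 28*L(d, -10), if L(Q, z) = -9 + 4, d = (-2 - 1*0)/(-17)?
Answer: 32202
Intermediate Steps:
d = 2/17 (d = (-2 + 0)*(-1/17) = -2*(-1/17) = 2/17 ≈ 0.11765)
L(Q, z) = -5
W(a) = (-129 + a)*(100 + a) (W(a) = (a + 100)*(-129 + a) = (100 + a)*(-129 + a) = (-129 + a)*(100 + a))
(W(D) + 29196) + 28*L(d, -10) = ((-12900 + (-113)² - 29*(-113)) + 29196) + 28*(-5) = ((-12900 + 12769 + 3277) + 29196) - 140 = (3146 + 29196) - 140 = 32342 - 140 = 32202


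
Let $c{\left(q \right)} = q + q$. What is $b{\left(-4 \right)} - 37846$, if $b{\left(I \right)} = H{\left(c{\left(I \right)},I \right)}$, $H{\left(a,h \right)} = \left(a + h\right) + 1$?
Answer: $-37857$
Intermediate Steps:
$c{\left(q \right)} = 2 q$
$H{\left(a,h \right)} = 1 + a + h$
$b{\left(I \right)} = 1 + 3 I$ ($b{\left(I \right)} = 1 + 2 I + I = 1 + 3 I$)
$b{\left(-4 \right)} - 37846 = \left(1 + 3 \left(-4\right)\right) - 37846 = \left(1 - 12\right) - 37846 = -11 - 37846 = -37857$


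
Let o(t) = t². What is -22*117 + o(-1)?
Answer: -2573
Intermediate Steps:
-22*117 + o(-1) = -22*117 + (-1)² = -2574 + 1 = -2573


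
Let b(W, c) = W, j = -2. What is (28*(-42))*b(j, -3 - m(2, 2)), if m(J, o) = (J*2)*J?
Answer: 2352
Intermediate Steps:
m(J, o) = 2*J² (m(J, o) = (2*J)*J = 2*J²)
(28*(-42))*b(j, -3 - m(2, 2)) = (28*(-42))*(-2) = -1176*(-2) = 2352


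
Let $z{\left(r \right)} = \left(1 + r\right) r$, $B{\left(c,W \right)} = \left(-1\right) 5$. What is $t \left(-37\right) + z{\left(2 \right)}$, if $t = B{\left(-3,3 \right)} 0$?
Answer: $6$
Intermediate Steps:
$B{\left(c,W \right)} = -5$
$t = 0$ ($t = \left(-5\right) 0 = 0$)
$z{\left(r \right)} = r \left(1 + r\right)$
$t \left(-37\right) + z{\left(2 \right)} = 0 \left(-37\right) + 2 \left(1 + 2\right) = 0 + 2 \cdot 3 = 0 + 6 = 6$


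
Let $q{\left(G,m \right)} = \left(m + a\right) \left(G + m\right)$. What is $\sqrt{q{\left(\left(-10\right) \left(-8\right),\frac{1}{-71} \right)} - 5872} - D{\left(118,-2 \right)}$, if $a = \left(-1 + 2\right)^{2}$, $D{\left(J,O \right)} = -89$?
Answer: $89 + \frac{i \sqrt{29203222}}{71} \approx 89.0 + 76.113 i$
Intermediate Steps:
$a = 1$ ($a = 1^{2} = 1$)
$q{\left(G,m \right)} = \left(1 + m\right) \left(G + m\right)$ ($q{\left(G,m \right)} = \left(m + 1\right) \left(G + m\right) = \left(1 + m\right) \left(G + m\right)$)
$\sqrt{q{\left(\left(-10\right) \left(-8\right),\frac{1}{-71} \right)} - 5872} - D{\left(118,-2 \right)} = \sqrt{\left(\left(-10\right) \left(-8\right) + \frac{1}{-71} + \left(\frac{1}{-71}\right)^{2} + \frac{\left(-10\right) \left(-8\right)}{-71}\right) - 5872} - -89 = \sqrt{\left(80 - \frac{1}{71} + \left(- \frac{1}{71}\right)^{2} + 80 \left(- \frac{1}{71}\right)\right) - 5872} + 89 = \sqrt{\left(80 - \frac{1}{71} + \frac{1}{5041} - \frac{80}{71}\right) - 5872} + 89 = \sqrt{\frac{397530}{5041} - 5872} + 89 = \sqrt{- \frac{29203222}{5041}} + 89 = \frac{i \sqrt{29203222}}{71} + 89 = 89 + \frac{i \sqrt{29203222}}{71}$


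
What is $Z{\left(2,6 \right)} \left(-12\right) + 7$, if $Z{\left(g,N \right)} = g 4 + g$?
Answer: $-113$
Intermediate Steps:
$Z{\left(g,N \right)} = 5 g$ ($Z{\left(g,N \right)} = 4 g + g = 5 g$)
$Z{\left(2,6 \right)} \left(-12\right) + 7 = 5 \cdot 2 \left(-12\right) + 7 = 10 \left(-12\right) + 7 = -120 + 7 = -113$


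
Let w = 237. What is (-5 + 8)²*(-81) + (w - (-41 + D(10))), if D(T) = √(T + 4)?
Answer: -451 - √14 ≈ -454.74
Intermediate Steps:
D(T) = √(4 + T)
(-5 + 8)²*(-81) + (w - (-41 + D(10))) = (-5 + 8)²*(-81) + (237 - (-41 + √(4 + 10))) = 3²*(-81) + (237 - (-41 + √14)) = 9*(-81) + (237 + (41 - √14)) = -729 + (278 - √14) = -451 - √14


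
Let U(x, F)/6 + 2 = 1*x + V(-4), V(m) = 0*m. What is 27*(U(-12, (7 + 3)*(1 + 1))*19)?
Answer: -43092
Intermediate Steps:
V(m) = 0
U(x, F) = -12 + 6*x (U(x, F) = -12 + 6*(1*x + 0) = -12 + 6*(x + 0) = -12 + 6*x)
27*(U(-12, (7 + 3)*(1 + 1))*19) = 27*((-12 + 6*(-12))*19) = 27*((-12 - 72)*19) = 27*(-84*19) = 27*(-1596) = -43092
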